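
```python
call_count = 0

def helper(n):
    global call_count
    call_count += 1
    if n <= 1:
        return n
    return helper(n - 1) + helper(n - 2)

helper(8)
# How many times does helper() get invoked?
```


helper(8) calls helper(7) and helper(6); each non-base call branches into two more.
Let C(k) = total number of calls made by helper(k), including the call to helper(k) itself.
Base cases: C(0) = 1, C(1) = 1
Recurrence: C(k) = 1 + C(k-1) + C(k-2)
  C(2) = 1 + C(1) + C(0) = 1 + 1 + 1 = 3
  C(3) = 1 + C(2) + C(1) = 1 + 3 + 1 = 5
  C(4) = 1 + C(3) + C(2) = 1 + 5 + 3 = 9
  C(5) = 1 + C(4) + C(3) = 1 + 9 + 5 = 15
  C(6) = 1 + C(5) + C(4) = 1 + 15 + 9 = 25
  C(7) = 1 + C(6) + C(5) = 1 + 25 + 15 = 41
  C(8) = 1 + C(7) + C(6) = 1 + 41 + 25 = 67
Total calls = C(8) = 67


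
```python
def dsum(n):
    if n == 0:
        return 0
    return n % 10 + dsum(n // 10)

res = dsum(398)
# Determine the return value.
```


dsum(398)
= 8 + dsum(39)
= 8 + 9 + dsum(3)
= 8 + 9 + 3 + dsum(0)
= 8 + 9 + 3 + 0
= 20


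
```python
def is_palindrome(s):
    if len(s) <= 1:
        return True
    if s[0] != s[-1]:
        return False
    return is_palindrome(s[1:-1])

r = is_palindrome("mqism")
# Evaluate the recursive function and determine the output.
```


is_palindrome("mqism")
"mqism": s[0]='m' == s[-1]='m' -> is_palindrome("qis")
"qis": s[0]='q' != s[-1]='s' -> False
= False


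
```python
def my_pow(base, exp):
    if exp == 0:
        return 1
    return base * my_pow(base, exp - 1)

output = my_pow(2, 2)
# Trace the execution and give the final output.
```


my_pow(2, 2)
= 2 * my_pow(2, 1)
= 2 * 2 * my_pow(2, 0)
= 2 * 2 * 1
= 4


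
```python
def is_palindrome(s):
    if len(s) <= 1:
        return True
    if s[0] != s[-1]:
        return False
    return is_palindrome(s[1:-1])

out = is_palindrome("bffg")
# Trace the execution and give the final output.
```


is_palindrome("bffg")
"bffg": s[0]='b' != s[-1]='g' -> False
= False


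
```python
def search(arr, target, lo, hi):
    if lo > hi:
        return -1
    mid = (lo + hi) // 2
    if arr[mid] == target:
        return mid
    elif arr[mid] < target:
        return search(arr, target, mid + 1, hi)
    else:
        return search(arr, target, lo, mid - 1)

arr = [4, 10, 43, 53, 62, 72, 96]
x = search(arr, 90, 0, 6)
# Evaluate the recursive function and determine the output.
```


search(arr, 90, 0, 6)
lo=0, hi=6, mid=3, arr[mid]=53
53 < 90, search right half
lo=4, hi=6, mid=5, arr[mid]=72
72 < 90, search right half
lo=6, hi=6, mid=6, arr[mid]=96
96 > 90, search left half
lo > hi, target not found, return -1
= -1


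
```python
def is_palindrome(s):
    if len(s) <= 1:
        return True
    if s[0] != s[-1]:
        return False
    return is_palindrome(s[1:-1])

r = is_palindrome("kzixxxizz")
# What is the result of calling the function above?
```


is_palindrome("kzixxxizz")
"kzixxxizz": s[0]='k' != s[-1]='z' -> False
= False


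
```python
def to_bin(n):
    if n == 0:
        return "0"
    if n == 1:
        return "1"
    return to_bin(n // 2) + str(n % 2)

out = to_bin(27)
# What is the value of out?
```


to_bin(27)
= to_bin(13) + "1"
= to_bin(6) + "1" + "1"
= to_bin(3) + "0" + "1" + "1"
= to_bin(1) + "1" + "0" + "1" + "1"
= "1" + "1" + "0" + "1" + "1"
= "11011"


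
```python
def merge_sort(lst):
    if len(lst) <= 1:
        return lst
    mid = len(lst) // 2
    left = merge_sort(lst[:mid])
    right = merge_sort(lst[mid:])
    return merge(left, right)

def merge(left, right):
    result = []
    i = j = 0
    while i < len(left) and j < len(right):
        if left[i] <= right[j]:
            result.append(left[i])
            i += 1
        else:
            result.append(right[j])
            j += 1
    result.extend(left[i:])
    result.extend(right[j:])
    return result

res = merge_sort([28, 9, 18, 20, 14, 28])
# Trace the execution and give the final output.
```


merge_sort([28, 9, 18, 20, 14, 28])
Split into [28, 9, 18] and [20, 14, 28]
Left sorted: [9, 18, 28]
Right sorted: [14, 20, 28]
Merge [9, 18, 28] and [14, 20, 28]
= [9, 14, 18, 20, 28, 28]


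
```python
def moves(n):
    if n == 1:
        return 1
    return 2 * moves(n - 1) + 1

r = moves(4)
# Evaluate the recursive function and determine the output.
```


moves(4)
= 2 * moves(3) + 1
= 2 * (2 * moves(2) + 1) + 1
= 2 * (2 * (2 * moves(1) + 1) + 1) + 1
Now compute bottom-up:
moves(1) = 1
moves(2) = 2 * 1 + 1 = 3
moves(3) = 2 * 3 + 1 = 7
moves(4) = 2 * 7 + 1 = 15
= 15


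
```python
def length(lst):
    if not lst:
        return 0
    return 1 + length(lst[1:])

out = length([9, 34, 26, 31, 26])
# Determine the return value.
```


length([9, 34, 26, 31, 26])
= 1 + length([34, 26, 31, 26])
= 1 + 1 + length([26, 31, 26])
= 1 + 1 + 1 + length([31, 26])
= 1 + 1 + 1 + 1 + length([26])
= 1 + 1 + 1 + 1 + 1 + length([])
= 1 + 1 + 1 + 1 + 1 + 0
= 5


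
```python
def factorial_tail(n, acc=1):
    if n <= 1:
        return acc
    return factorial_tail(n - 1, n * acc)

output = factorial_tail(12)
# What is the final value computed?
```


factorial_tail(12, 1)
= factorial_tail(11, 12 * 1) = factorial_tail(11, 12)
= factorial_tail(10, 11 * 12) = factorial_tail(10, 132)
= factorial_tail(9, 10 * 132) = factorial_tail(9, 1320)
= factorial_tail(8, 9 * 1320) = factorial_tail(8, 11880)
= factorial_tail(7, 8 * 11880) = factorial_tail(7, 95040)
= factorial_tail(6, 7 * 95040) = factorial_tail(6, 665280)
= factorial_tail(5, 6 * 665280) = factorial_tail(5, 3991680)
= factorial_tail(4, 5 * 3991680) = factorial_tail(4, 19958400)
= factorial_tail(3, 4 * 19958400) = factorial_tail(3, 79833600)
= factorial_tail(2, 3 * 79833600) = factorial_tail(2, 239500800)
= factorial_tail(1, 2 * 239500800) = factorial_tail(1, 479001600)
n <= 1, return acc = 479001600


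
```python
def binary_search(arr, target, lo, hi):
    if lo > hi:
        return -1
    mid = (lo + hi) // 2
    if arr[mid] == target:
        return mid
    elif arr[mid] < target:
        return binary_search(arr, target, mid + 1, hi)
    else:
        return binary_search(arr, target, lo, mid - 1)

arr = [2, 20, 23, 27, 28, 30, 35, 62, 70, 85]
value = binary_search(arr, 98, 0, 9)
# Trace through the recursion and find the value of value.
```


binary_search(arr, 98, 0, 9)
lo=0, hi=9, mid=4, arr[mid]=28
28 < 98, search right half
lo=5, hi=9, mid=7, arr[mid]=62
62 < 98, search right half
lo=8, hi=9, mid=8, arr[mid]=70
70 < 98, search right half
lo=9, hi=9, mid=9, arr[mid]=85
85 < 98, search right half
lo > hi, target not found, return -1
= -1


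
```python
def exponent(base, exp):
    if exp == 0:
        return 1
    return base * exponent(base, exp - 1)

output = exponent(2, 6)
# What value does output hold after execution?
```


exponent(2, 6)
= 2 * exponent(2, 5)
= 2 * 2 * exponent(2, 4)
= 2 * 2 * 2 * exponent(2, 3)
= 2 * 2 * 2 * 2 * exponent(2, 2)
= 2 * 2 * 2 * 2 * 2 * exponent(2, 1)
= 2 * 2 * 2 * 2 * 2 * 2 * exponent(2, 0)
= 2 * 2 * 2 * 2 * 2 * 2 * 1
= 64


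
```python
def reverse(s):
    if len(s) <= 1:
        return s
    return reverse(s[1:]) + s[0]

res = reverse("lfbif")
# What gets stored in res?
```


reverse("lfbif")
= reverse("fbif") + "l"
= reverse("bif") + "f" + "l"
= reverse("if") + "b" + "f" + "l"
= reverse("f") + "i" + "b" + "f" + "l"
= "f" + "i" + "b" + "f" + "l"
= "fibfl"


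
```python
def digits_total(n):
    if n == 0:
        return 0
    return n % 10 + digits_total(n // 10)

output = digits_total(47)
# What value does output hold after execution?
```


digits_total(47)
= 7 + digits_total(4)
= 7 + 4 + digits_total(0)
= 7 + 4 + 0
= 11


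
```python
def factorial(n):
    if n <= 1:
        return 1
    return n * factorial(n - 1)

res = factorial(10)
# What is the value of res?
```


factorial(10)
= 10 * factorial(9)
= 10 * 9 * factorial(8)
= 10 * 9 * 8 * factorial(7)
= 10 * 9 * 8 * 7 * factorial(6)
= 10 * 9 * 8 * 7 * 6 * factorial(5)
= 10 * 9 * 8 * 7 * 6 * 5 * factorial(4)
= 10 * 9 * 8 * 7 * 6 * 5 * 4 * factorial(3)
= 10 * 9 * 8 * 7 * 6 * 5 * 4 * 3 * factorial(2)
= 10 * 9 * 8 * 7 * 6 * 5 * 4 * 3 * 2 * factorial(1)
= 10 * 9 * 8 * 7 * 6 * 5 * 4 * 3 * 2 * 1
= 3628800


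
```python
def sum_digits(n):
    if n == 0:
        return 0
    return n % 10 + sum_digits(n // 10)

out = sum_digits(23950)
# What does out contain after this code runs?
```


sum_digits(23950)
= 0 + sum_digits(2395)
= 0 + 5 + sum_digits(239)
= 0 + 5 + 9 + sum_digits(23)
= 0 + 5 + 9 + 3 + sum_digits(2)
= 0 + 5 + 9 + 3 + 2 + sum_digits(0)
= 0 + 5 + 9 + 3 + 2 + 0
= 19


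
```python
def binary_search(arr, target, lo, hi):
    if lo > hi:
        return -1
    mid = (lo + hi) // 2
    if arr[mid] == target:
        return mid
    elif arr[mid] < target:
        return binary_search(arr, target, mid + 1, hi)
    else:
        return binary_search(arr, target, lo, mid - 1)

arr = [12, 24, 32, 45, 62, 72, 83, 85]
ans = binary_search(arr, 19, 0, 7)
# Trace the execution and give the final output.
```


binary_search(arr, 19, 0, 7)
lo=0, hi=7, mid=3, arr[mid]=45
45 > 19, search left half
lo=0, hi=2, mid=1, arr[mid]=24
24 > 19, search left half
lo=0, hi=0, mid=0, arr[mid]=12
12 < 19, search right half
lo > hi, target not found, return -1
= -1


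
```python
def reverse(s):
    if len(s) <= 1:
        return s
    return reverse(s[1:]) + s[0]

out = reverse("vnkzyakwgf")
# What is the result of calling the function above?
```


reverse("vnkzyakwgf")
= reverse("nkzyakwgf") + "v"
= reverse("kzyakwgf") + "n" + "v"
= reverse("zyakwgf") + "k" + "n" + "v"
= reverse("yakwgf") + "z" + "k" + "n" + "v"
= reverse("akwgf") + "y" + "z" + "k" + "n" + "v"
= reverse("kwgf") + "a" + "y" + "z" + "k" + "n" + "v"
= reverse("wgf") + "k" + "a" + "y" + "z" + "k" + "n" + "v"
= reverse("gf") + "w" + "k" + "a" + "y" + "z" + "k" + "n" + "v"
= reverse("f") + "g" + "w" + "k" + "a" + "y" + "z" + "k" + "n" + "v"
= "f" + "g" + "w" + "k" + "a" + "y" + "z" + "k" + "n" + "v"
= "fgwkayzknv"


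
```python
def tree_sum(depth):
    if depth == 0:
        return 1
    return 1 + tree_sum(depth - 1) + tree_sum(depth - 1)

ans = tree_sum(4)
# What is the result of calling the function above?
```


tree_sum(4)
= 1 + tree_sum(3) + tree_sum(3)
= 1 + 2 * tree_sum(3)
tree_sum(k) = 2^(k+1) - 1
tree_sum(0) = 1
tree_sum(1) = 3
tree_sum(2) = 7
tree_sum(3) = 15
tree_sum(4) = 31
tree_sum(4) = 2^5 - 1 = 31


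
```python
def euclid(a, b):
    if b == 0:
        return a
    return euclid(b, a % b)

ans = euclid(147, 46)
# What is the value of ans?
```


euclid(147, 46)
= euclid(46, 147 % 46) = euclid(46, 9)
= euclid(9, 46 % 9) = euclid(9, 1)
= euclid(1, 9 % 1) = euclid(1, 0)
b == 0, return a = 1


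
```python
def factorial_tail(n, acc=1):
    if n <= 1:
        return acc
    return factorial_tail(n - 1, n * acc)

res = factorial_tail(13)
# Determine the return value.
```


factorial_tail(13, 1)
= factorial_tail(12, 13 * 1) = factorial_tail(12, 13)
= factorial_tail(11, 12 * 13) = factorial_tail(11, 156)
= factorial_tail(10, 11 * 156) = factorial_tail(10, 1716)
= factorial_tail(9, 10 * 1716) = factorial_tail(9, 17160)
= factorial_tail(8, 9 * 17160) = factorial_tail(8, 154440)
= factorial_tail(7, 8 * 154440) = factorial_tail(7, 1235520)
= factorial_tail(6, 7 * 1235520) = factorial_tail(6, 8648640)
= factorial_tail(5, 6 * 8648640) = factorial_tail(5, 51891840)
= factorial_tail(4, 5 * 51891840) = factorial_tail(4, 259459200)
= factorial_tail(3, 4 * 259459200) = factorial_tail(3, 1037836800)
= factorial_tail(2, 3 * 1037836800) = factorial_tail(2, 3113510400)
= factorial_tail(1, 2 * 3113510400) = factorial_tail(1, 6227020800)
n <= 1, return acc = 6227020800


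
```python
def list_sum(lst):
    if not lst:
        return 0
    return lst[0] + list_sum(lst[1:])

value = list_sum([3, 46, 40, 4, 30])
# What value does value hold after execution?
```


list_sum([3, 46, 40, 4, 30])
= 3 + list_sum([46, 40, 4, 30])
= 3 + 46 + list_sum([40, 4, 30])
= 3 + 46 + 40 + list_sum([4, 30])
= 3 + 46 + 40 + 4 + list_sum([30])
= 3 + 46 + 40 + 4 + 30 + list_sum([])
= 3 + 46 + 40 + 4 + 30 + 0
= 123


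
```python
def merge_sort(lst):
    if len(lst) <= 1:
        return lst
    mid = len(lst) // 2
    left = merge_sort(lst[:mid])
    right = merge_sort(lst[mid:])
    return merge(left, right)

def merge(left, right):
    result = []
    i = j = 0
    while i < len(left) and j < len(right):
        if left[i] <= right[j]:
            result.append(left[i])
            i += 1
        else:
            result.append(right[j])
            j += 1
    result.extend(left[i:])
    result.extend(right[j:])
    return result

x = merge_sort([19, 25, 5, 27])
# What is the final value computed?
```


merge_sort([19, 25, 5, 27])
Split into [19, 25] and [5, 27]
Left sorted: [19, 25]
Right sorted: [5, 27]
Merge [19, 25] and [5, 27]
= [5, 19, 25, 27]


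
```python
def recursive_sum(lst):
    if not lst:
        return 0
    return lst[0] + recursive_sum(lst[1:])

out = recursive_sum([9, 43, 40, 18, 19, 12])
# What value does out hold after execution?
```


recursive_sum([9, 43, 40, 18, 19, 12])
= 9 + recursive_sum([43, 40, 18, 19, 12])
= 9 + 43 + recursive_sum([40, 18, 19, 12])
= 9 + 43 + 40 + recursive_sum([18, 19, 12])
= 9 + 43 + 40 + 18 + recursive_sum([19, 12])
= 9 + 43 + 40 + 18 + 19 + recursive_sum([12])
= 9 + 43 + 40 + 18 + 19 + 12 + recursive_sum([])
= 9 + 43 + 40 + 18 + 19 + 12 + 0
= 141


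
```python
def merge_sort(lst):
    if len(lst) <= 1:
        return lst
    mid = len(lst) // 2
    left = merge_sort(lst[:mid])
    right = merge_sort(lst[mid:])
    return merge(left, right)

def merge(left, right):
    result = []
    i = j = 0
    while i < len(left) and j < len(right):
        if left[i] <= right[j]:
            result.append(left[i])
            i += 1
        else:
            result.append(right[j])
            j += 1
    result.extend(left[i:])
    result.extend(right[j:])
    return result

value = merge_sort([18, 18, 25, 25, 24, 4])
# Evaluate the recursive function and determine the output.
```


merge_sort([18, 18, 25, 25, 24, 4])
Split into [18, 18, 25] and [25, 24, 4]
Left sorted: [18, 18, 25]
Right sorted: [4, 24, 25]
Merge [18, 18, 25] and [4, 24, 25]
= [4, 18, 18, 24, 25, 25]


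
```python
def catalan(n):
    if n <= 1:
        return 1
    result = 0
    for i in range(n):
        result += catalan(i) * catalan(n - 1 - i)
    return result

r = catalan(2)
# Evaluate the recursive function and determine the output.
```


catalan(2)
= sum of catalan(i) * catalan(2-1-i) for i in 0..1
  catalan(0)*catalan(1) = 1*1 = 1
  catalan(1)*catalan(0) = 1*1 = 1
= 1 + 1
= 2


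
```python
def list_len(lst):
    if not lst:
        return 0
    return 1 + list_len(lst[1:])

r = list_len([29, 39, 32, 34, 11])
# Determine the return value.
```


list_len([29, 39, 32, 34, 11])
= 1 + list_len([39, 32, 34, 11])
= 1 + 1 + list_len([32, 34, 11])
= 1 + 1 + 1 + list_len([34, 11])
= 1 + 1 + 1 + 1 + list_len([11])
= 1 + 1 + 1 + 1 + 1 + list_len([])
= 1 + 1 + 1 + 1 + 1 + 0
= 5


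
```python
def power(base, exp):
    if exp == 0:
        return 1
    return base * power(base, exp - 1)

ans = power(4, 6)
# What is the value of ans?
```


power(4, 6)
= 4 * power(4, 5)
= 4 * 4 * power(4, 4)
= 4 * 4 * 4 * power(4, 3)
= 4 * 4 * 4 * 4 * power(4, 2)
= 4 * 4 * 4 * 4 * 4 * power(4, 1)
= 4 * 4 * 4 * 4 * 4 * 4 * power(4, 0)
= 4 * 4 * 4 * 4 * 4 * 4 * 1
= 4096


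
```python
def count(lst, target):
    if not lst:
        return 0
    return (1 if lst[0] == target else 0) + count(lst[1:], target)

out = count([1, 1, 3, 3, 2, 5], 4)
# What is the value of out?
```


count([1, 1, 3, 3, 2, 5], 4)
lst[0]=1 != 4: 0 + count([1, 3, 3, 2, 5], 4)
lst[0]=1 != 4: 0 + count([3, 3, 2, 5], 4)
lst[0]=3 != 4: 0 + count([3, 2, 5], 4)
lst[0]=3 != 4: 0 + count([2, 5], 4)
lst[0]=2 != 4: 0 + count([5], 4)
lst[0]=5 != 4: 0 + count([], 4)
= 0


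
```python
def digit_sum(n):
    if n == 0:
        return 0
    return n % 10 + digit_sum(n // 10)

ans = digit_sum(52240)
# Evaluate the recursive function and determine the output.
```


digit_sum(52240)
= 0 + digit_sum(5224)
= 0 + 4 + digit_sum(522)
= 0 + 4 + 2 + digit_sum(52)
= 0 + 4 + 2 + 2 + digit_sum(5)
= 0 + 4 + 2 + 2 + 5 + digit_sum(0)
= 0 + 4 + 2 + 2 + 5 + 0
= 13


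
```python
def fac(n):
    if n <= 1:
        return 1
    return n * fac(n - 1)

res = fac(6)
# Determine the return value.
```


fac(6)
= 6 * fac(5)
= 6 * 5 * fac(4)
= 6 * 5 * 4 * fac(3)
= 6 * 5 * 4 * 3 * fac(2)
= 6 * 5 * 4 * 3 * 2 * fac(1)
= 6 * 5 * 4 * 3 * 2 * 1
= 720


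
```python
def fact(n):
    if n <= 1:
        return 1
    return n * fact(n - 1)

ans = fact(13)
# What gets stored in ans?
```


fact(13)
= 13 * fact(12)
= 13 * 12 * fact(11)
= 13 * 12 * 11 * fact(10)
= 13 * 12 * 11 * 10 * fact(9)
= 13 * 12 * 11 * 10 * 9 * fact(8)
= 13 * 12 * 11 * 10 * 9 * 8 * fact(7)
= 13 * 12 * 11 * 10 * 9 * 8 * 7 * fact(6)
= 13 * 12 * 11 * 10 * 9 * 8 * 7 * 6 * fact(5)
= 13 * 12 * 11 * 10 * 9 * 8 * 7 * 6 * 5 * fact(4)
= 13 * 12 * 11 * 10 * 9 * 8 * 7 * 6 * 5 * 4 * fact(3)
= 13 * 12 * 11 * 10 * 9 * 8 * 7 * 6 * 5 * 4 * 3 * fact(2)
= 13 * 12 * 11 * 10 * 9 * 8 * 7 * 6 * 5 * 4 * 3 * 2 * fact(1)
= 13 * 12 * 11 * 10 * 9 * 8 * 7 * 6 * 5 * 4 * 3 * 2 * 1
= 6227020800


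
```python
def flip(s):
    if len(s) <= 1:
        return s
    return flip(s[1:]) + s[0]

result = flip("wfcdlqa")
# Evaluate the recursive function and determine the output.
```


flip("wfcdlqa")
= flip("fcdlqa") + "w"
= flip("cdlqa") + "f" + "w"
= flip("dlqa") + "c" + "f" + "w"
= flip("lqa") + "d" + "c" + "f" + "w"
= flip("qa") + "l" + "d" + "c" + "f" + "w"
= flip("a") + "q" + "l" + "d" + "c" + "f" + "w"
= "a" + "q" + "l" + "d" + "c" + "f" + "w"
= "aqldcfw"


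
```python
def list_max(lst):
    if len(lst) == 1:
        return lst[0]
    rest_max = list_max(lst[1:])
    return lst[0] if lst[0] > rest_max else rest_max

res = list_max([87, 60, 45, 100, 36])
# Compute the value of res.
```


list_max([87, 60, 45, 100, 36])
= compare 87 with list_max([60, 45, 100, 36])
= compare 60 with list_max([45, 100, 36])
= compare 45 with list_max([100, 36])
= compare 100 with list_max([36])
Base: list_max([36]) = 36
compare 100 with 36: max = 100
compare 45 with 100: max = 100
compare 60 with 100: max = 100
compare 87 with 100: max = 100
= 100


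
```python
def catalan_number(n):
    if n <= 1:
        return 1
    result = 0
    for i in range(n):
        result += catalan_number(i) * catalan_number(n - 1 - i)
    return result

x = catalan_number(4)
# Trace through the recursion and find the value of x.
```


catalan_number(4)
= sum of catalan_number(i) * catalan_number(4-1-i) for i in 0..3
First compute sub-values bottom-up:
  catalan_number(0) = 1, catalan_number(1) = 1
  catalan_number(2) = 1*1 + 1*1 = 2
  catalan_number(3) = 1*2 + 1*1 + 2*1 = 5
Now catalan_number(4):
  catalan_number(0)*catalan_number(3) = 1*5 = 5
  catalan_number(1)*catalan_number(2) = 1*2 = 2
  catalan_number(2)*catalan_number(1) = 2*1 = 2
  catalan_number(3)*catalan_number(0) = 5*1 = 5
= 5 + 2 + 2 + 5
= 14


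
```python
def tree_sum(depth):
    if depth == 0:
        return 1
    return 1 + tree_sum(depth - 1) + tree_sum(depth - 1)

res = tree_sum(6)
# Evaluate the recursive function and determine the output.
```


tree_sum(6)
= 1 + tree_sum(5) + tree_sum(5)
= 1 + 2 * tree_sum(5)
tree_sum(k) = 2^(k+1) - 1
tree_sum(0) = 1
tree_sum(1) = 3
tree_sum(2) = 7
tree_sum(3) = 15
tree_sum(4) = 31
tree_sum(6) = 2^7 - 1 = 127


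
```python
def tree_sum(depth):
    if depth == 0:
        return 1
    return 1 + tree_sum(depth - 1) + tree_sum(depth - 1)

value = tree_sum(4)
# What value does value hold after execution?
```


tree_sum(4)
= 1 + tree_sum(3) + tree_sum(3)
= 1 + 2 * tree_sum(3)
tree_sum(k) = 2^(k+1) - 1
tree_sum(0) = 1
tree_sum(1) = 3
tree_sum(2) = 7
tree_sum(3) = 15
tree_sum(4) = 31
tree_sum(4) = 2^5 - 1 = 31


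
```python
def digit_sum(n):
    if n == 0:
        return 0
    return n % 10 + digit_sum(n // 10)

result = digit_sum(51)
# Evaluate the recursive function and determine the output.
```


digit_sum(51)
= 1 + digit_sum(5)
= 1 + 5 + digit_sum(0)
= 1 + 5 + 0
= 6


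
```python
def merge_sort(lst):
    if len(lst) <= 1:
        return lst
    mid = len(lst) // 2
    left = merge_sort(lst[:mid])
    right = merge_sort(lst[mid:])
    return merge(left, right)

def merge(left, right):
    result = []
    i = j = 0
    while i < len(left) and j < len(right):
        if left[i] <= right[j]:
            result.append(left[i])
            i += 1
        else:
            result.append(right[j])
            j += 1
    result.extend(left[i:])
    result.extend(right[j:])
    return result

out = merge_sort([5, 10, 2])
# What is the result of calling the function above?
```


merge_sort([5, 10, 2])
Split into [5] and [10, 2]
Left sorted: [5]
Right sorted: [2, 10]
Merge [5] and [2, 10]
= [2, 5, 10]


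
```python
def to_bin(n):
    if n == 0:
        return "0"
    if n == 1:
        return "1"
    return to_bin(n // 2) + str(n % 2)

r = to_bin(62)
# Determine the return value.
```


to_bin(62)
= to_bin(31) + "0"
= to_bin(15) + "1" + "0"
= to_bin(7) + "1" + "1" + "0"
= to_bin(3) + "1" + "1" + "1" + "0"
= to_bin(1) + "1" + "1" + "1" + "1" + "0"
= "1" + "1" + "1" + "1" + "1" + "0"
= "111110"


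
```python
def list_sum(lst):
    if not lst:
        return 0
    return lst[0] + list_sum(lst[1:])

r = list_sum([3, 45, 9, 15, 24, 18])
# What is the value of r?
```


list_sum([3, 45, 9, 15, 24, 18])
= 3 + list_sum([45, 9, 15, 24, 18])
= 3 + 45 + list_sum([9, 15, 24, 18])
= 3 + 45 + 9 + list_sum([15, 24, 18])
= 3 + 45 + 9 + 15 + list_sum([24, 18])
= 3 + 45 + 9 + 15 + 24 + list_sum([18])
= 3 + 45 + 9 + 15 + 24 + 18 + list_sum([])
= 3 + 45 + 9 + 15 + 24 + 18 + 0
= 114


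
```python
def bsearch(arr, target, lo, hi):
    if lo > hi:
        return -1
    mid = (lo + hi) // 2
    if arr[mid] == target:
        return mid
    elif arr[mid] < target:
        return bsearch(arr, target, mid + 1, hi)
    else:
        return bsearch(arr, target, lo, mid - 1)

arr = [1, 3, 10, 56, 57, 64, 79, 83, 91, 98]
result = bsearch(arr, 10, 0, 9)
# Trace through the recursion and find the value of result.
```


bsearch(arr, 10, 0, 9)
lo=0, hi=9, mid=4, arr[mid]=57
57 > 10, search left half
lo=0, hi=3, mid=1, arr[mid]=3
3 < 10, search right half
lo=2, hi=3, mid=2, arr[mid]=10
arr[2] == 10, found at index 2
= 2


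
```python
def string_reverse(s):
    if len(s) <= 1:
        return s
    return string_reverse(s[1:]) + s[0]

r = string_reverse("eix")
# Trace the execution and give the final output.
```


string_reverse("eix")
= string_reverse("ix") + "e"
= string_reverse("x") + "i" + "e"
= "x" + "i" + "e"
= "xie"


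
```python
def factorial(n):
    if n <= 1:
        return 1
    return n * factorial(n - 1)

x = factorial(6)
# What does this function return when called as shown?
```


factorial(6)
= 6 * factorial(5)
= 6 * 5 * factorial(4)
= 6 * 5 * 4 * factorial(3)
= 6 * 5 * 4 * 3 * factorial(2)
= 6 * 5 * 4 * 3 * 2 * factorial(1)
= 6 * 5 * 4 * 3 * 2 * 1
= 720


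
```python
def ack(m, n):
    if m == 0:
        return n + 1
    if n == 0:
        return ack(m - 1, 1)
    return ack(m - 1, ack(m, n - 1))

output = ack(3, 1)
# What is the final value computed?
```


ack(3, 1)
= ack(2, ack(3, 0))
First compute ack(3, 0) = 5
= ack(2, 5)
= 13


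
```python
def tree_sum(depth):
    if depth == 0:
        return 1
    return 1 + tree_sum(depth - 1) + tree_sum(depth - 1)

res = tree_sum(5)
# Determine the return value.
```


tree_sum(5)
= 1 + tree_sum(4) + tree_sum(4)
= 1 + 2 * tree_sum(4)
tree_sum(k) = 2^(k+1) - 1
tree_sum(0) = 1
tree_sum(1) = 3
tree_sum(2) = 7
tree_sum(3) = 15
tree_sum(4) = 31
tree_sum(5) = 2^6 - 1 = 63


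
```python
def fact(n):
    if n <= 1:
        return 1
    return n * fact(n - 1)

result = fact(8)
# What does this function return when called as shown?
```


fact(8)
= 8 * fact(7)
= 8 * 7 * fact(6)
= 8 * 7 * 6 * fact(5)
= 8 * 7 * 6 * 5 * fact(4)
= 8 * 7 * 6 * 5 * 4 * fact(3)
= 8 * 7 * 6 * 5 * 4 * 3 * fact(2)
= 8 * 7 * 6 * 5 * 4 * 3 * 2 * fact(1)
= 8 * 7 * 6 * 5 * 4 * 3 * 2 * 1
= 40320


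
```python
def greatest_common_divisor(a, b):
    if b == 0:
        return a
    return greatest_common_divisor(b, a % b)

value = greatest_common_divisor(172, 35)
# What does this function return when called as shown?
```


greatest_common_divisor(172, 35)
= greatest_common_divisor(35, 172 % 35) = greatest_common_divisor(35, 32)
= greatest_common_divisor(32, 35 % 32) = greatest_common_divisor(32, 3)
= greatest_common_divisor(3, 32 % 3) = greatest_common_divisor(3, 2)
= greatest_common_divisor(2, 3 % 2) = greatest_common_divisor(2, 1)
= greatest_common_divisor(1, 2 % 1) = greatest_common_divisor(1, 0)
b == 0, return a = 1


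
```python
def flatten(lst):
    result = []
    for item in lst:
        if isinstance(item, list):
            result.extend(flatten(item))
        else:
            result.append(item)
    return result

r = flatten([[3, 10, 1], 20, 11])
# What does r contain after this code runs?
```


flatten([[3, 10, 1], 20, 11])
Processing each element:
  [3, 10, 1] is a list -> flatten recursively -> [3, 10, 1]
  20 is not a list -> append 20
  11 is not a list -> append 11
= [3, 10, 1, 20, 11]


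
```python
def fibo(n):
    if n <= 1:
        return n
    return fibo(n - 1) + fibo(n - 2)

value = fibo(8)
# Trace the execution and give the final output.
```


fibo(8)
= fibo(7) + fibo(6)
= (fibo(6) + fibo(5)) + fibo(6)
Computing bottom-up: fibo(0)=0, fibo(1)=1, fibo(2)=1, fibo(3)=2, fibo(4)=3, fibo(5)=5, fibo(6)=8, fibo(7)=13, fibo(8)=21
= 21


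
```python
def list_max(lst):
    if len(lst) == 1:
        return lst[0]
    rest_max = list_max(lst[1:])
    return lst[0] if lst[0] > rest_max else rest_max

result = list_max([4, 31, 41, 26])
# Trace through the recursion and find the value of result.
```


list_max([4, 31, 41, 26])
= compare 4 with list_max([31, 41, 26])
= compare 31 with list_max([41, 26])
= compare 41 with list_max([26])
Base: list_max([26]) = 26
compare 41 with 26: max = 41
compare 31 with 41: max = 41
compare 4 with 41: max = 41
= 41


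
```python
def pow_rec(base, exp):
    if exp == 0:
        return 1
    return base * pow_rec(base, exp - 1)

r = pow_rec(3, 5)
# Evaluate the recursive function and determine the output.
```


pow_rec(3, 5)
= 3 * pow_rec(3, 4)
= 3 * 3 * pow_rec(3, 3)
= 3 * 3 * 3 * pow_rec(3, 2)
= 3 * 3 * 3 * 3 * pow_rec(3, 1)
= 3 * 3 * 3 * 3 * 3 * pow_rec(3, 0)
= 3 * 3 * 3 * 3 * 3 * 1
= 243


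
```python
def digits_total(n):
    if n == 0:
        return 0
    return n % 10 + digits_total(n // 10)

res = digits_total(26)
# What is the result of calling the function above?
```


digits_total(26)
= 6 + digits_total(2)
= 6 + 2 + digits_total(0)
= 6 + 2 + 0
= 8


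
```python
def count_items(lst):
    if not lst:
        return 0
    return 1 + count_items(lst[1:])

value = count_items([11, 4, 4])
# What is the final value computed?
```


count_items([11, 4, 4])
= 1 + count_items([4, 4])
= 1 + 1 + count_items([4])
= 1 + 1 + 1 + count_items([])
= 1 + 1 + 1 + 0
= 3


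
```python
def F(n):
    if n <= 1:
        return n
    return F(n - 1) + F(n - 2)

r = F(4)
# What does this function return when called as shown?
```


F(4)
= F(3) + F(2)
= (F(2) + F(1)) + F(2)
Computing bottom-up: F(0)=0, F(1)=1, F(2)=1, F(3)=2, F(4)=3
= 3


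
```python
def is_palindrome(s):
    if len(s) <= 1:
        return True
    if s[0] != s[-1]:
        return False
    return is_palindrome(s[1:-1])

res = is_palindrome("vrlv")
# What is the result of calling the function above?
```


is_palindrome("vrlv")
"vrlv": s[0]='v' == s[-1]='v' -> is_palindrome("rl")
"rl": s[0]='r' != s[-1]='l' -> False
= False


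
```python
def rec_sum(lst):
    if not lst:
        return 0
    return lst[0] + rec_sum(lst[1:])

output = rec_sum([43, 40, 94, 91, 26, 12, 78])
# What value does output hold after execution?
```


rec_sum([43, 40, 94, 91, 26, 12, 78])
= 43 + rec_sum([40, 94, 91, 26, 12, 78])
= 43 + 40 + rec_sum([94, 91, 26, 12, 78])
= 43 + 40 + 94 + rec_sum([91, 26, 12, 78])
= 43 + 40 + 94 + 91 + rec_sum([26, 12, 78])
= 43 + 40 + 94 + 91 + 26 + rec_sum([12, 78])
= 43 + 40 + 94 + 91 + 26 + 12 + rec_sum([78])
= 43 + 40 + 94 + 91 + 26 + 12 + 78 + rec_sum([])
= 43 + 40 + 94 + 91 + 26 + 12 + 78 + 0
= 384


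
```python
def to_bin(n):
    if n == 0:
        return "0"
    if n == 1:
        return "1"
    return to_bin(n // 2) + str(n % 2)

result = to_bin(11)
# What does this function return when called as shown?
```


to_bin(11)
= to_bin(5) + "1"
= to_bin(2) + "1" + "1"
= to_bin(1) + "0" + "1" + "1"
= "1" + "0" + "1" + "1"
= "1011"


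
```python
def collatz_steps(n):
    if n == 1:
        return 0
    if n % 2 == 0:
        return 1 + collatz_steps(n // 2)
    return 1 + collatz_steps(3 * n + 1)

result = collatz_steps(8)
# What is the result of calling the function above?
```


collatz_steps(8)
8 is even -> collatz_steps(4)
4 is even -> collatz_steps(2)
2 is even -> collatz_steps(1)
Reached 1 after 3 steps
= 3


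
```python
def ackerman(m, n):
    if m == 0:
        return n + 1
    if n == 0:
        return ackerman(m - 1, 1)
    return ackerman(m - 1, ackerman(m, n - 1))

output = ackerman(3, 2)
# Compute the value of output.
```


ackerman(3, 2)
= ackerman(2, ackerman(3, 1))
First compute ackerman(3, 1) = 13
= ackerman(2, 13)
= 29


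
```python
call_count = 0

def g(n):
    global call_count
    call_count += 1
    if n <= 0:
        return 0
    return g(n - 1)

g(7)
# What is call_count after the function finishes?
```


g(7) calls g(6) calls ... calls g(0)
Total calls: 7 + 1 (for base case) = 8


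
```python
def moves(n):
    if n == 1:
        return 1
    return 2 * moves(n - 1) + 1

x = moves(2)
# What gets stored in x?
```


moves(2)
= 2 * moves(1) + 1
Now compute bottom-up:
moves(1) = 1
moves(2) = 2 * 1 + 1 = 3
= 3


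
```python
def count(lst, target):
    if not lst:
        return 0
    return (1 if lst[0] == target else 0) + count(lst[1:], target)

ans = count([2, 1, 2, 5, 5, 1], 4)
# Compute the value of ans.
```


count([2, 1, 2, 5, 5, 1], 4)
lst[0]=2 != 4: 0 + count([1, 2, 5, 5, 1], 4)
lst[0]=1 != 4: 0 + count([2, 5, 5, 1], 4)
lst[0]=2 != 4: 0 + count([5, 5, 1], 4)
lst[0]=5 != 4: 0 + count([5, 1], 4)
lst[0]=5 != 4: 0 + count([1], 4)
lst[0]=1 != 4: 0 + count([], 4)
= 0


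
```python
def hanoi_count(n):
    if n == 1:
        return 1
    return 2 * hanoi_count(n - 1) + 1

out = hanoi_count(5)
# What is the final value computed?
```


hanoi_count(5)
= 2 * hanoi_count(4) + 1
= 2 * (2 * hanoi_count(3) + 1) + 1
= 2 * (2 * (2 * hanoi_count(2) + 1) + 1) + 1
= 2 * (2 * (2 * (2 * hanoi_count(1) + 1) + 1) + 1) + 1
Now compute bottom-up:
hanoi_count(1) = 1
hanoi_count(2) = 2 * 1 + 1 = 3
hanoi_count(3) = 2 * 3 + 1 = 7
hanoi_count(4) = 2 * 7 + 1 = 15
hanoi_count(5) = 2 * 15 + 1 = 31
= 31


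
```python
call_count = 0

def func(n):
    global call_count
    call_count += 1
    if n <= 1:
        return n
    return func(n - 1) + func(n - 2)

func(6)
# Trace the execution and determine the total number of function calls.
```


func(6) calls func(5) and func(4); each non-base call branches into two more.
Let C(k) = total number of calls made by func(k), including the call to func(k) itself.
Base cases: C(0) = 1, C(1) = 1
Recurrence: C(k) = 1 + C(k-1) + C(k-2)
  C(2) = 1 + C(1) + C(0) = 1 + 1 + 1 = 3
  C(3) = 1 + C(2) + C(1) = 1 + 3 + 1 = 5
  C(4) = 1 + C(3) + C(2) = 1 + 5 + 3 = 9
  C(5) = 1 + C(4) + C(3) = 1 + 9 + 5 = 15
  C(6) = 1 + C(5) + C(4) = 1 + 15 + 9 = 25
Total calls = C(6) = 25


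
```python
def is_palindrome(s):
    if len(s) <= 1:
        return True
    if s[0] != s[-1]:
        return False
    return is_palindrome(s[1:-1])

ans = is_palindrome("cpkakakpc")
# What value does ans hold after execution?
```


is_palindrome("cpkakakpc")
"cpkakakpc": s[0]='c' == s[-1]='c' -> is_palindrome("pkakakp")
"pkakakp": s[0]='p' == s[-1]='p' -> is_palindrome("kakak")
"kakak": s[0]='k' == s[-1]='k' -> is_palindrome("aka")
"aka": s[0]='a' == s[-1]='a' -> is_palindrome("k")
"k": len <= 1 -> True
= True


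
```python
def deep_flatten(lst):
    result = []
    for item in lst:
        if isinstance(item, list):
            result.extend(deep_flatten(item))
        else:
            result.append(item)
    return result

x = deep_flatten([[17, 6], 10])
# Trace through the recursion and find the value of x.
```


deep_flatten([[17, 6], 10])
Processing each element:
  [17, 6] is a list -> deep_flatten recursively -> [17, 6]
  10 is not a list -> append 10
= [17, 6, 10]


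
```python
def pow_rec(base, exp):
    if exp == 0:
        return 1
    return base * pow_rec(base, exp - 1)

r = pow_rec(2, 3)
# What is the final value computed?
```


pow_rec(2, 3)
= 2 * pow_rec(2, 2)
= 2 * 2 * pow_rec(2, 1)
= 2 * 2 * 2 * pow_rec(2, 0)
= 2 * 2 * 2 * 1
= 8


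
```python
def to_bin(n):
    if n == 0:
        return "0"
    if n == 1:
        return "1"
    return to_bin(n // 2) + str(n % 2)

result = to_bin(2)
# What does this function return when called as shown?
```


to_bin(2)
= to_bin(1) + "0"
= "1" + "0"
= "10"


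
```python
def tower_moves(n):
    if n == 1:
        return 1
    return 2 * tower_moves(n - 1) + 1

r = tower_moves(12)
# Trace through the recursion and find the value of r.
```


tower_moves(12)
= 2 * tower_moves(11) + 1
= 2 * (2 * tower_moves(10) + 1) + 1
= 2 * (2 * (2 * tower_moves(9) + 1) + 1) + 1
= 2 * (2 * (2 * (2 * tower_moves(8) + 1) + 1) + 1) + 1
= 2 * (2 * (2 * (2 * (2 * tower_moves(7) + 1) + 1) + 1) + 1) + 1
= 2 * (2 * (2 * (2 * (2 * (2 * tower_moves(6) + 1) + 1) + 1) + 1) + 1) + 1
= 2 * (2 * (2 * (2 * (2 * (2 * (2 * tower_moves(5) + 1) + 1) + 1) + 1) + 1) + 1) + 1
= 2 * (2 * (2 * (2 * (2 * (2 * (2 * (2 * tower_moves(4) + 1) + 1) + 1) + 1) + 1) + 1) + 1) + 1
= 2 * (2 * (2 * (2 * (2 * (2 * (2 * (2 * (2 * tower_moves(3) + 1) + 1) + 1) + 1) + 1) + 1) + 1) + 1) + 1
= 2 * (2 * (2 * (2 * (2 * (2 * (2 * (2 * (2 * (2 * tower_moves(2) + 1) + 1) + 1) + 1) + 1) + 1) + 1) + 1) + 1) + 1
= 2 * (2 * (2 * (2 * (2 * (2 * (2 * (2 * (2 * (2 * (2 * tower_moves(1) + 1) + 1) + 1) + 1) + 1) + 1) + 1) + 1) + 1) + 1) + 1
Now compute bottom-up:
tower_moves(1) = 1
tower_moves(2) = 2 * 1 + 1 = 3
tower_moves(3) = 2 * 3 + 1 = 7
tower_moves(4) = 2 * 7 + 1 = 15
tower_moves(5) = 2 * 15 + 1 = 31
tower_moves(6) = 2 * 31 + 1 = 63
tower_moves(7) = 2 * 63 + 1 = 127
tower_moves(8) = 2 * 127 + 1 = 255
tower_moves(9) = 2 * 255 + 1 = 511
tower_moves(10) = 2 * 511 + 1 = 1023
tower_moves(11) = 2 * 1023 + 1 = 2047
tower_moves(12) = 2 * 2047 + 1 = 4095
= 4095


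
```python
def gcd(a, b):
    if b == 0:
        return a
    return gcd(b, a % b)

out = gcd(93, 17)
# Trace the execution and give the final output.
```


gcd(93, 17)
= gcd(17, 93 % 17) = gcd(17, 8)
= gcd(8, 17 % 8) = gcd(8, 1)
= gcd(1, 8 % 1) = gcd(1, 0)
b == 0, return a = 1


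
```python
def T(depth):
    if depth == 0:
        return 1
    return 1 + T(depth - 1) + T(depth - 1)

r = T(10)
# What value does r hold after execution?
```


T(10)
= 1 + T(9) + T(9)
= 1 + 2 * T(9)
T(k) = 2^(k+1) - 1
T(0) = 1
T(1) = 3
T(2) = 7
T(3) = 15
T(4) = 31
T(10) = 2^11 - 1 = 2047


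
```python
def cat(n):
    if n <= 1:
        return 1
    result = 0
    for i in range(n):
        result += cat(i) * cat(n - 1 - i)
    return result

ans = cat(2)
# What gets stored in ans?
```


cat(2)
= sum of cat(i) * cat(2-1-i) for i in 0..1
  cat(0)*cat(1) = 1*1 = 1
  cat(1)*cat(0) = 1*1 = 1
= 1 + 1
= 2


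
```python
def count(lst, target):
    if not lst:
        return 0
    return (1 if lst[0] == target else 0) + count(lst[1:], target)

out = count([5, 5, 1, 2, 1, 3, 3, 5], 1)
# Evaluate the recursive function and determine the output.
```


count([5, 5, 1, 2, 1, 3, 3, 5], 1)
lst[0]=5 != 1: 0 + count([5, 1, 2, 1, 3, 3, 5], 1)
lst[0]=5 != 1: 0 + count([1, 2, 1, 3, 3, 5], 1)
lst[0]=1 == 1: 1 + count([2, 1, 3, 3, 5], 1)
lst[0]=2 != 1: 0 + count([1, 3, 3, 5], 1)
lst[0]=1 == 1: 1 + count([3, 3, 5], 1)
lst[0]=3 != 1: 0 + count([3, 5], 1)
lst[0]=3 != 1: 0 + count([5], 1)
lst[0]=5 != 1: 0 + count([], 1)
= 2


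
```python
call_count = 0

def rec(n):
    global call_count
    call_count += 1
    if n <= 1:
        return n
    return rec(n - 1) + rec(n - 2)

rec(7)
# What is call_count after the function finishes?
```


rec(7) calls rec(6) and rec(5); each non-base call branches into two more.
Let C(k) = total number of calls made by rec(k), including the call to rec(k) itself.
Base cases: C(0) = 1, C(1) = 1
Recurrence: C(k) = 1 + C(k-1) + C(k-2)
  C(2) = 1 + C(1) + C(0) = 1 + 1 + 1 = 3
  C(3) = 1 + C(2) + C(1) = 1 + 3 + 1 = 5
  C(4) = 1 + C(3) + C(2) = 1 + 5 + 3 = 9
  C(5) = 1 + C(4) + C(3) = 1 + 9 + 5 = 15
  C(6) = 1 + C(5) + C(4) = 1 + 15 + 9 = 25
  C(7) = 1 + C(6) + C(5) = 1 + 25 + 15 = 41
Total calls = C(7) = 41


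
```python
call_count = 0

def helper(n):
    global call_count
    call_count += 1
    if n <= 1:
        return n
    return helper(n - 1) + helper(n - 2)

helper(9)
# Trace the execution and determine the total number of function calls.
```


helper(9) calls helper(8) and helper(7); each non-base call branches into two more.
Let C(k) = total number of calls made by helper(k), including the call to helper(k) itself.
Base cases: C(0) = 1, C(1) = 1
Recurrence: C(k) = 1 + C(k-1) + C(k-2)
  C(2) = 1 + C(1) + C(0) = 1 + 1 + 1 = 3
  C(3) = 1 + C(2) + C(1) = 1 + 3 + 1 = 5
  C(4) = 1 + C(3) + C(2) = 1 + 5 + 3 = 9
  C(5) = 1 + C(4) + C(3) = 1 + 9 + 5 = 15
  C(6) = 1 + C(5) + C(4) = 1 + 15 + 9 = 25
  C(7) = 1 + C(6) + C(5) = 1 + 25 + 15 = 41
  C(8) = 1 + C(7) + C(6) = 1 + 41 + 25 = 67
  C(9) = 1 + C(8) + C(7) = 1 + 67 + 41 = 109
Total calls = C(9) = 109


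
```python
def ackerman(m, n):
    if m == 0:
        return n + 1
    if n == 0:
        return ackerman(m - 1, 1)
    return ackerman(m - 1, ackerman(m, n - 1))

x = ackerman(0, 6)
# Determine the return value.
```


ackerman(0, 6)
m == 0: return 6 + 1 = 7
= 7


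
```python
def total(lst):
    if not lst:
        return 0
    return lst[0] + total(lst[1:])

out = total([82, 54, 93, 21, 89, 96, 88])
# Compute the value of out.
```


total([82, 54, 93, 21, 89, 96, 88])
= 82 + total([54, 93, 21, 89, 96, 88])
= 82 + 54 + total([93, 21, 89, 96, 88])
= 82 + 54 + 93 + total([21, 89, 96, 88])
= 82 + 54 + 93 + 21 + total([89, 96, 88])
= 82 + 54 + 93 + 21 + 89 + total([96, 88])
= 82 + 54 + 93 + 21 + 89 + 96 + total([88])
= 82 + 54 + 93 + 21 + 89 + 96 + 88 + total([])
= 82 + 54 + 93 + 21 + 89 + 96 + 88 + 0
= 523


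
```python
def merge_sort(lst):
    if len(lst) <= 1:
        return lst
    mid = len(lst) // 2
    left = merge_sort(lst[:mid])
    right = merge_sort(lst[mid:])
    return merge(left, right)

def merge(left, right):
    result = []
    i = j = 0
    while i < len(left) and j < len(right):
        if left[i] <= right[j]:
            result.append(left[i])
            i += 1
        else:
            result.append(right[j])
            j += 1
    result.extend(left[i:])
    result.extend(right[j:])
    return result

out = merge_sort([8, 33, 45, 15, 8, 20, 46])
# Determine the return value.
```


merge_sort([8, 33, 45, 15, 8, 20, 46])
Split into [8, 33, 45] and [15, 8, 20, 46]
Left sorted: [8, 33, 45]
Right sorted: [8, 15, 20, 46]
Merge [8, 33, 45] and [8, 15, 20, 46]
= [8, 8, 15, 20, 33, 45, 46]


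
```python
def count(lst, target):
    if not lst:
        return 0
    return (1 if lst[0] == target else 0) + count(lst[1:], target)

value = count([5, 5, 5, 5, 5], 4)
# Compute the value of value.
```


count([5, 5, 5, 5, 5], 4)
lst[0]=5 != 4: 0 + count([5, 5, 5, 5], 4)
lst[0]=5 != 4: 0 + count([5, 5, 5], 4)
lst[0]=5 != 4: 0 + count([5, 5], 4)
lst[0]=5 != 4: 0 + count([5], 4)
lst[0]=5 != 4: 0 + count([], 4)
= 0


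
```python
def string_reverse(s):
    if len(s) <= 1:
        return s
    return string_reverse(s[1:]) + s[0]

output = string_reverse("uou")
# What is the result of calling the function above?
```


string_reverse("uou")
= string_reverse("ou") + "u"
= string_reverse("u") + "o" + "u"
= "u" + "o" + "u"
= "uou"
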